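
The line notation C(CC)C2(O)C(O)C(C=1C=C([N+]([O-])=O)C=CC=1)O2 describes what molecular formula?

C12H15NO5

Heavy atoms from the SMILES: 12 C, 1 N, 5 O.
Implicit hydrogens by atom environment:
  4 × C (aromatic): 1 H each → 4
  2 × C: 2 H each → 4
  2 × C: 1 H each → 2
  2 × C (aromatic): no H
  2 × O: 1 H each → 2
  2 × O: no H
  1 × C: 3 H
  1 × C: no H
  1 × N (charge +1): no H
  1 × O (charge -1): no H
  Total hydrogens = 15.
Molecular formula: C12H15NO5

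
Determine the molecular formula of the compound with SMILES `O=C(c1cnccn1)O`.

Heavy atoms from the SMILES: 5 C, 2 N, 2 O.
Implicit hydrogens by atom environment:
  3 × C (aromatic): 1 H each → 3
  2 × N (aromatic): no H
  1 × C (aromatic): no H
  1 × C: no H
  1 × O: 1 H
  1 × O: no H
  Total hydrogens = 4.
Molecular formula: C5H4N2O2

C5H4N2O2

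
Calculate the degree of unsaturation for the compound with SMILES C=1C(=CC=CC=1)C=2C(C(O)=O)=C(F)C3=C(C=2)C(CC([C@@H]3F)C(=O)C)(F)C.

11

Molecular formula from the SMILES: C20H17F3O3.
DoU = (2C + 2 + N − H − X)/2 = (2·20 + 2 + 0 − 17 − 3)/2 = 22/2 = 11.
(Structurally: 3 ring(s) + 8 π bond(s) = 11.)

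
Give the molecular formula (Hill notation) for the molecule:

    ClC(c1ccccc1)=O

Heavy atoms from the SMILES: 7 C, 1 Cl, 1 O.
Implicit hydrogens by atom environment:
  5 × C (aromatic): 1 H each → 5
  1 × C (aromatic): no H
  1 × C: no H
  1 × Cl: no H
  1 × O: no H
  Total hydrogens = 5.
Molecular formula: C7H5ClO

C7H5ClO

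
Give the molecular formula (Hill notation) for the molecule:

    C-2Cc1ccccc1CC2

Heavy atoms from the SMILES: 10 C.
Implicit hydrogens by atom environment:
  4 × C: 2 H each → 8
  4 × C (aromatic): 1 H each → 4
  2 × C (aromatic): no H
  Total hydrogens = 12.
Molecular formula: C10H12

C10H12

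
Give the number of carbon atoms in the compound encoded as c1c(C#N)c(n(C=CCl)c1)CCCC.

The symbol for carbon appears 11 times in the SMILES. Lowercase c denotes aromatic carbon and counts toward C.

11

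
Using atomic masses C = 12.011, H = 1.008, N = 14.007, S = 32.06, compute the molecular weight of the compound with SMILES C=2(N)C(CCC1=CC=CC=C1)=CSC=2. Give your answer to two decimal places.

203.30

Molecular formula: C12H13NS.
M = 12×12.011 + 13×1.008 + 1×14.007 + 1×32.06 = 203.30 g/mol.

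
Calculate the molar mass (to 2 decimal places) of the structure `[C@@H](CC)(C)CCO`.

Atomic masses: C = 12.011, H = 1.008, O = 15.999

Molecular formula: C6H14O.
M = 6×12.011 + 14×1.008 + 1×15.999 = 102.18 g/mol.

102.18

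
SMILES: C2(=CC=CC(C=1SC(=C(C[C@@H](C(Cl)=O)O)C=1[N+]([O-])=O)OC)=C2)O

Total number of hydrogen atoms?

Hydrogens are implicit in SMILES; fill each atom to its normal valence:
  6 × C (aromatic): no H
  4 × C (aromatic): 1 H each → 4
  3 × O: no H
  2 × O: 1 H each → 2
  1 × C: 3 H
  1 × C: 2 H
  1 × C: 1 H
  1 × C: no H
  1 × Cl: no H
  1 × N (charge +1): no H
  1 × O (charge -1): no H
  1 × S (aromatic): no H
  Total hydrogens = 12.

12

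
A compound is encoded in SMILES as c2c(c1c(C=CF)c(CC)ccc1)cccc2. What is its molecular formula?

Heavy atoms from the SMILES: 16 C, 1 F.
Implicit hydrogens by atom environment:
  8 × C (aromatic): 1 H each → 8
  4 × C (aromatic): no H
  2 × C: 1 H each → 2
  1 × C: 3 H
  1 × C: 2 H
  1 × F: no H
  Total hydrogens = 15.
Molecular formula: C16H15F

C16H15F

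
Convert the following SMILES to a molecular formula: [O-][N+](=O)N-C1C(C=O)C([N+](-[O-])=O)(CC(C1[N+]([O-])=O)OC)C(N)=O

Heavy atoms from the SMILES: 9 C, 5 N, 9 O.
Implicit hydrogens by atom environment:
  6 × O: no H
  5 × C: 1 H each → 5
  3 × N (charge +1): no H
  3 × O (charge -1): no H
  2 × C: no H
  1 × C: 3 H
  1 × C: 2 H
  1 × N: 2 H
  1 × N: 1 H
  Total hydrogens = 13.
Molecular formula: C9H13N5O9

C9H13N5O9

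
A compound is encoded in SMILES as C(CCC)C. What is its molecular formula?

C5H12

Heavy atoms from the SMILES: 5 C.
Implicit hydrogens by atom environment:
  3 × C: 2 H each → 6
  2 × C: 3 H each → 6
  Total hydrogens = 12.
Molecular formula: C5H12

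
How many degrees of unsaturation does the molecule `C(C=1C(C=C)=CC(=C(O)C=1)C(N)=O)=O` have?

Molecular formula from the SMILES: C10H9NO3.
DoU = (2C + 2 + N − H − X)/2 = (2·10 + 2 + 1 − 9 − 0)/2 = 14/2 = 7.
(Structurally: 1 ring(s) + 6 π bond(s) = 7.)

7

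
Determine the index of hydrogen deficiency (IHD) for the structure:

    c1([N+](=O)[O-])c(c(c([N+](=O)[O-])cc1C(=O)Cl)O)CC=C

Molecular formula from the SMILES: C10H7ClN2O6.
DoU = (2C + 2 + N − H − X)/2 = (2·10 + 2 + 2 − 7 − 1)/2 = 16/2 = 8.
(Structurally: 1 ring(s) + 7 π bond(s) = 8.)

8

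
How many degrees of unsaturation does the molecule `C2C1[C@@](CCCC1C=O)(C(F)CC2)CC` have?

Molecular formula from the SMILES: C13H21FO.
DoU = (2C + 2 + N − H − X)/2 = (2·13 + 2 + 0 − 21 − 1)/2 = 6/2 = 3.
(Structurally: 2 ring(s) + 1 π bond(s) = 3.)

3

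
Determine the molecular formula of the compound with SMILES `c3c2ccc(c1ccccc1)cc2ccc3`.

C16H12

Heavy atoms from the SMILES: 16 C.
Implicit hydrogens by atom environment:
  12 × C (aromatic): 1 H each → 12
  4 × C (aromatic): no H
  Total hydrogens = 12.
Molecular formula: C16H12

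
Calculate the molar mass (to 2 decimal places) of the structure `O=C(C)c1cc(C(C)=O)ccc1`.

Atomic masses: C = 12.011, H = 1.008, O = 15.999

162.19

Molecular formula: C10H10O2.
M = 10×12.011 + 10×1.008 + 2×15.999 = 162.19 g/mol.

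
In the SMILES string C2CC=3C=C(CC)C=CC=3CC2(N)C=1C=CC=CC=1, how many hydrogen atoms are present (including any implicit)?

Hydrogens are implicit in SMILES; fill each atom to its normal valence:
  8 × C (aromatic): 1 H each → 8
  4 × C: 2 H each → 8
  4 × C (aromatic): no H
  1 × C: 3 H
  1 × C: no H
  1 × N: 2 H
  Total hydrogens = 21.

21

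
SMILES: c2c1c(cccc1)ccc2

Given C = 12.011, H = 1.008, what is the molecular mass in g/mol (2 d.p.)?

Molecular formula: C10H8.
M = 10×12.011 + 8×1.008 = 128.17 g/mol.

128.17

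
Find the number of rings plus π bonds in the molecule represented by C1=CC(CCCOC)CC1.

Molecular formula from the SMILES: C9H16O.
DoU = (2C + 2 + N − H − X)/2 = (2·9 + 2 + 0 − 16 − 0)/2 = 4/2 = 2.
(Structurally: 1 ring(s) + 1 π bond(s) = 2.)

2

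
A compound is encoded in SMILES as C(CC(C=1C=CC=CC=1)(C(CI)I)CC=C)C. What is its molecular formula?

Heavy atoms from the SMILES: 15 C, 2 I.
Implicit hydrogens by atom environment:
  5 × C: 2 H each → 10
  5 × C (aromatic): 1 H each → 5
  2 × C: 1 H each → 2
  2 × I: no H
  1 × C: 3 H
  1 × C: no H
  1 × C (aromatic): no H
  Total hydrogens = 20.
Molecular formula: C15H20I2

C15H20I2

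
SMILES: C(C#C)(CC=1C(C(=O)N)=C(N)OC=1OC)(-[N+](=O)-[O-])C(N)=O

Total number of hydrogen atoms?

12

Hydrogens are implicit in SMILES; fill each atom to its normal valence:
  4 × C (aromatic): no H
  4 × C: no H
  4 × O: no H
  3 × N: 2 H each → 6
  1 × C: 3 H
  1 × C: 2 H
  1 × C: 1 H
  1 × N (charge +1): no H
  1 × O (aromatic): no H
  1 × O (charge -1): no H
  Total hydrogens = 12.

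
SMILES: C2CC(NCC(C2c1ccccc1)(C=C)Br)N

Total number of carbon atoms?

The symbol for carbon appears 14 times in the SMILES. Lowercase c denotes aromatic carbon and counts toward C.

14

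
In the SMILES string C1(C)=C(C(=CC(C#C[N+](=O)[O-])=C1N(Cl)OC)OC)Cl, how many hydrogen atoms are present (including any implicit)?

Hydrogens are implicit in SMILES; fill each atom to its normal valence:
  5 × C (aromatic): no H
  3 × C: 3 H each → 9
  3 × O: no H
  2 × C: no H
  2 × Cl: no H
  1 × C (aromatic): 1 H
  1 × N: no H
  1 × N (charge +1): no H
  1 × O (charge -1): no H
  Total hydrogens = 10.

10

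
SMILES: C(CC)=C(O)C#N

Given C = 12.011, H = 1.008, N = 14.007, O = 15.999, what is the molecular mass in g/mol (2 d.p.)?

97.12

Molecular formula: C5H7NO.
M = 5×12.011 + 7×1.008 + 1×14.007 + 1×15.999 = 97.12 g/mol.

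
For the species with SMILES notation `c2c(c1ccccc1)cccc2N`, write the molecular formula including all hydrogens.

C12H11N

Heavy atoms from the SMILES: 12 C, 1 N.
Implicit hydrogens by atom environment:
  9 × C (aromatic): 1 H each → 9
  3 × C (aromatic): no H
  1 × N: 2 H
  Total hydrogens = 11.
Molecular formula: C12H11N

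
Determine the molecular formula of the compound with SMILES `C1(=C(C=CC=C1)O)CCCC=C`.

Heavy atoms from the SMILES: 11 C, 1 O.
Implicit hydrogens by atom environment:
  4 × C: 2 H each → 8
  4 × C (aromatic): 1 H each → 4
  2 × C (aromatic): no H
  1 × C: 1 H
  1 × O: 1 H
  Total hydrogens = 14.
Molecular formula: C11H14O

C11H14O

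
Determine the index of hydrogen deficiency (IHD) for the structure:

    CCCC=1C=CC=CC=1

Molecular formula from the SMILES: C9H12.
DoU = (2C + 2 + N − H − X)/2 = (2·9 + 2 + 0 − 12 − 0)/2 = 8/2 = 4.
(Structurally: 1 ring(s) + 3 π bond(s) = 4.)

4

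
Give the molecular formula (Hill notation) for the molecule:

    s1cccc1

C4H4S

Heavy atoms from the SMILES: 4 C, 1 S.
Implicit hydrogens by atom environment:
  4 × C (aromatic): 1 H each → 4
  1 × S (aromatic): no H
  Total hydrogens = 4.
Molecular formula: C4H4S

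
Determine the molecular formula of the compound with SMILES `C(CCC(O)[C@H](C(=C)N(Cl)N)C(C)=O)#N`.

C9H14ClN3O2

Heavy atoms from the SMILES: 9 C, 1 Cl, 3 N, 2 O.
Implicit hydrogens by atom environment:
  3 × C: 2 H each → 6
  3 × C: no H
  2 × C: 1 H each → 2
  2 × N: no H
  1 × C: 3 H
  1 × Cl: no H
  1 × N: 2 H
  1 × O: 1 H
  1 × O: no H
  Total hydrogens = 14.
Molecular formula: C9H14ClN3O2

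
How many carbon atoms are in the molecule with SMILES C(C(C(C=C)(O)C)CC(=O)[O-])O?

The symbol for carbon appears 8 times in the SMILES.

8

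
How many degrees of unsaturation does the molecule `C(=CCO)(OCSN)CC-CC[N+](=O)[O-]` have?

Molecular formula from the SMILES: C8H16N2O4S.
DoU = (2C + 2 + N − H − X)/2 = (2·8 + 2 + 2 − 16 − 0)/2 = 4/2 = 2.
(Structurally: 0 ring(s) + 2 π bond(s) = 2.)

2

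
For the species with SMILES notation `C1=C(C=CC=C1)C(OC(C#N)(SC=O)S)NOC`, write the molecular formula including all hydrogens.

C11H12N2O3S2

Heavy atoms from the SMILES: 11 C, 2 N, 3 O, 2 S.
Implicit hydrogens by atom environment:
  5 × C (aromatic): 1 H each → 5
  3 × O: no H
  2 × C: 1 H each → 2
  2 × C: no H
  1 × C: 3 H
  1 × C (aromatic): no H
  1 × N: 1 H
  1 × N: no H
  1 × S: 1 H
  1 × S: no H
  Total hydrogens = 12.
Molecular formula: C11H12N2O3S2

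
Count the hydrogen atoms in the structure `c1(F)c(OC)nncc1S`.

Hydrogens are implicit in SMILES; fill each atom to its normal valence:
  3 × C (aromatic): no H
  2 × N (aromatic): no H
  1 × C: 3 H
  1 × C (aromatic): 1 H
  1 × F: no H
  1 × O: no H
  1 × S: 1 H
  Total hydrogens = 5.

5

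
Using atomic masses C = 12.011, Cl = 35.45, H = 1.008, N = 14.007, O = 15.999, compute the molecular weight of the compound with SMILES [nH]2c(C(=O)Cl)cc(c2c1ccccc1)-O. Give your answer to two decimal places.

221.64

Molecular formula: C11H8ClNO2.
M = 11×12.011 + 1×35.45 + 8×1.008 + 1×14.007 + 2×15.999 = 221.64 g/mol.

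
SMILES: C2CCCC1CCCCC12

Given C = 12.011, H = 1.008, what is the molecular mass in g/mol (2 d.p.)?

138.25

Molecular formula: C10H18.
M = 10×12.011 + 18×1.008 = 138.25 g/mol.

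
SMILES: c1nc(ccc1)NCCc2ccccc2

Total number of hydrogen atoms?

Hydrogens are implicit in SMILES; fill each atom to its normal valence:
  9 × C (aromatic): 1 H each → 9
  2 × C: 2 H each → 4
  2 × C (aromatic): no H
  1 × N: 1 H
  1 × N (aromatic): no H
  Total hydrogens = 14.

14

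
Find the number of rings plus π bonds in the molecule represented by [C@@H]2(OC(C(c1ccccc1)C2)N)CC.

5

Molecular formula from the SMILES: C12H17NO.
DoU = (2C + 2 + N − H − X)/2 = (2·12 + 2 + 1 − 17 − 0)/2 = 10/2 = 5.
(Structurally: 2 ring(s) + 3 π bond(s) = 5.)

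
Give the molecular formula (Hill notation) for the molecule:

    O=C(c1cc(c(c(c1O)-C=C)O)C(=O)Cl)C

C11H9ClO4

Heavy atoms from the SMILES: 11 C, 1 Cl, 4 O.
Implicit hydrogens by atom environment:
  5 × C (aromatic): no H
  2 × C: no H
  2 × O: 1 H each → 2
  2 × O: no H
  1 × C: 3 H
  1 × C: 2 H
  1 × C (aromatic): 1 H
  1 × C: 1 H
  1 × Cl: no H
  Total hydrogens = 9.
Molecular formula: C11H9ClO4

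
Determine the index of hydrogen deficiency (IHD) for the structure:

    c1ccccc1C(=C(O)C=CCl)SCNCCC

6

Molecular formula from the SMILES: C14H18ClNOS.
DoU = (2C + 2 + N − H − X)/2 = (2·14 + 2 + 1 − 18 − 1)/2 = 12/2 = 6.
(Structurally: 1 ring(s) + 5 π bond(s) = 6.)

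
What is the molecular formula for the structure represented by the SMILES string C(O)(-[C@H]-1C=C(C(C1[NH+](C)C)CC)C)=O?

C11H20NO2+

Heavy atoms from the SMILES: 11 C, 1 N, 2 O.
Implicit hydrogens by atom environment:
  4 × C: 3 H each → 12
  4 × C: 1 H each → 4
  2 × C: no H
  1 × C: 2 H
  1 × N (charge +1): 1 H
  1 × O: 1 H
  1 × O: no H
  Total hydrogens = 20.
Net charge +1.
Molecular formula: C11H20NO2+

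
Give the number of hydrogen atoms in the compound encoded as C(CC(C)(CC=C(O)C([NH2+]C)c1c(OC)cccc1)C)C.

30

Hydrogens are implicit in SMILES; fill each atom to its normal valence:
  5 × C: 3 H each → 15
  4 × C (aromatic): 1 H each → 4
  3 × C: 2 H each → 6
  2 × C: 1 H each → 2
  2 × C: no H
  2 × C (aromatic): no H
  1 × N (charge +1): 2 H
  1 × O: 1 H
  1 × O: no H
  Total hydrogens = 30.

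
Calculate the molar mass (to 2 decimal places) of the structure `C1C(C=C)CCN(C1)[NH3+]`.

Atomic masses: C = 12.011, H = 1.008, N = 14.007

Molecular formula: C7H15N2+.
M = 7×12.011 + 15×1.008 + 2×14.007 = 127.21 g/mol.

127.21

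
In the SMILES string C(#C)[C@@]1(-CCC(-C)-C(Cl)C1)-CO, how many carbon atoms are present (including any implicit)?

The symbol for carbon appears 10 times in the SMILES. (Cl is a single chlorine, not C + l.)

10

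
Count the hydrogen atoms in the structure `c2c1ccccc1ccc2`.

Hydrogens are implicit in SMILES; fill each atom to its normal valence:
  8 × C (aromatic): 1 H each → 8
  2 × C (aromatic): no H
  Total hydrogens = 8.

8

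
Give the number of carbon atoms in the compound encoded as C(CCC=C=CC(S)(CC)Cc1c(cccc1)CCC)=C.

20

The symbol for carbon appears 20 times in the SMILES. Lowercase c denotes aromatic carbon and counts toward C.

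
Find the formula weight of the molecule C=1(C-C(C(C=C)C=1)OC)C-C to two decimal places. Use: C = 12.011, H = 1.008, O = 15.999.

Molecular formula: C10H16O.
M = 10×12.011 + 16×1.008 + 1×15.999 = 152.24 g/mol.

152.24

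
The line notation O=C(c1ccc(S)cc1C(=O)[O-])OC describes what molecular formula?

Heavy atoms from the SMILES: 9 C, 4 O, 1 S.
Implicit hydrogens by atom environment:
  3 × C (aromatic): 1 H each → 3
  3 × C (aromatic): no H
  3 × O: no H
  2 × C: no H
  1 × C: 3 H
  1 × O (charge -1): no H
  1 × S: 1 H
  Total hydrogens = 7.
Net charge -1.
Molecular formula: C9H7O4S-

C9H7O4S-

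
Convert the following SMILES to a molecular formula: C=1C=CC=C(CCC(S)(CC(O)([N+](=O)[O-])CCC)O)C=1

Heavy atoms from the SMILES: 14 C, 1 N, 4 O, 1 S.
Implicit hydrogens by atom environment:
  5 × C: 2 H each → 10
  5 × C (aromatic): 1 H each → 5
  2 × C: no H
  2 × O: 1 H each → 2
  1 × C: 3 H
  1 × C (aromatic): no H
  1 × N (charge +1): no H
  1 × O: no H
  1 × O (charge -1): no H
  1 × S: 1 H
  Total hydrogens = 21.
Molecular formula: C14H21NO4S

C14H21NO4S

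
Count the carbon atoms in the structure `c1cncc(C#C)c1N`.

The symbol for carbon appears 7 times in the SMILES. Lowercase c denotes aromatic carbon and counts toward C.

7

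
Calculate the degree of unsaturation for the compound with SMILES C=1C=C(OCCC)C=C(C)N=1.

Molecular formula from the SMILES: C9H13NO.
DoU = (2C + 2 + N − H − X)/2 = (2·9 + 2 + 1 − 13 − 0)/2 = 8/2 = 4.
(Structurally: 1 ring(s) + 3 π bond(s) = 4.)

4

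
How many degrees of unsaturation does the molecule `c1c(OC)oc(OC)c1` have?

Molecular formula from the SMILES: C6H8O3.
DoU = (2C + 2 + N − H − X)/2 = (2·6 + 2 + 0 − 8 − 0)/2 = 6/2 = 3.
(Structurally: 1 ring(s) + 2 π bond(s) = 3.)

3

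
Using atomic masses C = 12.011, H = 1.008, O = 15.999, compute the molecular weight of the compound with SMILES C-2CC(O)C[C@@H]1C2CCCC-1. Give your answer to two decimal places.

154.25

Molecular formula: C10H18O.
M = 10×12.011 + 18×1.008 + 1×15.999 = 154.25 g/mol.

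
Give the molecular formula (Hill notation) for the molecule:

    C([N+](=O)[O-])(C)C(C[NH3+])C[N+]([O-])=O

Heavy atoms from the SMILES: 5 C, 3 N, 4 O.
Implicit hydrogens by atom environment:
  2 × C: 2 H each → 4
  2 × C: 1 H each → 2
  2 × N (charge +1): no H
  2 × O: no H
  2 × O (charge -1): no H
  1 × C: 3 H
  1 × N (charge +1): 3 H
  Total hydrogens = 12.
Net charge +1.
Molecular formula: C5H12N3O4+

C5H12N3O4+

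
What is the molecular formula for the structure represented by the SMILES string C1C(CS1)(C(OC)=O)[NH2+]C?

C6H12NO2S+

Heavy atoms from the SMILES: 6 C, 1 N, 2 O, 1 S.
Implicit hydrogens by atom environment:
  2 × C: 3 H each → 6
  2 × C: 2 H each → 4
  2 × C: no H
  2 × O: no H
  1 × N (charge +1): 2 H
  1 × S: no H
  Total hydrogens = 12.
Net charge +1.
Molecular formula: C6H12NO2S+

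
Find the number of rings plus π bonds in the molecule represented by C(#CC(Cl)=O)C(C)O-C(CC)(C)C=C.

4

Molecular formula from the SMILES: C11H15ClO2.
DoU = (2C + 2 + N − H − X)/2 = (2·11 + 2 + 0 − 15 − 1)/2 = 8/2 = 4.
(Structurally: 0 ring(s) + 4 π bond(s) = 4.)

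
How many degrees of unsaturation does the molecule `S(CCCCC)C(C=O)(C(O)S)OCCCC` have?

Molecular formula from the SMILES: C12H24O3S2.
DoU = (2C + 2 + N − H − X)/2 = (2·12 + 2 + 0 − 24 − 0)/2 = 2/2 = 1.
(Structurally: 0 ring(s) + 1 π bond(s) = 1.)

1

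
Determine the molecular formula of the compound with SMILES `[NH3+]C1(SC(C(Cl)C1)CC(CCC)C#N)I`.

C10H17ClIN2S+

Heavy atoms from the SMILES: 10 C, 1 Cl, 1 I, 2 N, 1 S.
Implicit hydrogens by atom environment:
  4 × C: 2 H each → 8
  3 × C: 1 H each → 3
  2 × C: no H
  1 × C: 3 H
  1 × Cl: no H
  1 × I: no H
  1 × N (charge +1): 3 H
  1 × N: no H
  1 × S: no H
  Total hydrogens = 17.
Net charge +1.
Molecular formula: C10H17ClIN2S+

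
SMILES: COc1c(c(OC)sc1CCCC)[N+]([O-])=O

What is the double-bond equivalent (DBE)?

4

Molecular formula from the SMILES: C10H15NO4S.
DoU = (2C + 2 + N − H − X)/2 = (2·10 + 2 + 1 − 15 − 0)/2 = 8/2 = 4.
(Structurally: 1 ring(s) + 3 π bond(s) = 4.)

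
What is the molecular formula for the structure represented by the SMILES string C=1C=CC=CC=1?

C6H6

Heavy atoms from the SMILES: 6 C.
Implicit hydrogens by atom environment:
  6 × C (aromatic): 1 H each → 6
  Total hydrogens = 6.
Molecular formula: C6H6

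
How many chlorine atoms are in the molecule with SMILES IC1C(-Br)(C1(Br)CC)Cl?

The symbol for chlorine appears 1 time in the SMILES.

1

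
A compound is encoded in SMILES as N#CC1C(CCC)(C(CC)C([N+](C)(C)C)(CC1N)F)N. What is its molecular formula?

C15H30FN4+

Heavy atoms from the SMILES: 15 C, 1 F, 4 N.
Implicit hydrogens by atom environment:
  5 × C: 3 H each → 15
  4 × C: 2 H each → 8
  3 × C: 1 H each → 3
  3 × C: no H
  2 × N: 2 H each → 4
  1 × F: no H
  1 × N (charge +1): no H
  1 × N: no H
  Total hydrogens = 30.
Net charge +1.
Molecular formula: C15H30FN4+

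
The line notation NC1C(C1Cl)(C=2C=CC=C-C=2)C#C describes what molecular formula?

Heavy atoms from the SMILES: 11 C, 1 Cl, 1 N.
Implicit hydrogens by atom environment:
  5 × C (aromatic): 1 H each → 5
  3 × C: 1 H each → 3
  2 × C: no H
  1 × C (aromatic): no H
  1 × Cl: no H
  1 × N: 2 H
  Total hydrogens = 10.
Molecular formula: C11H10ClN

C11H10ClN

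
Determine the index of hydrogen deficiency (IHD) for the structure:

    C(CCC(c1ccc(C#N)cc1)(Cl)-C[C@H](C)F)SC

Molecular formula from the SMILES: C15H19ClFNS.
DoU = (2C + 2 + N − H − X)/2 = (2·15 + 2 + 1 − 19 − 2)/2 = 12/2 = 6.
(Structurally: 1 ring(s) + 5 π bond(s) = 6.)

6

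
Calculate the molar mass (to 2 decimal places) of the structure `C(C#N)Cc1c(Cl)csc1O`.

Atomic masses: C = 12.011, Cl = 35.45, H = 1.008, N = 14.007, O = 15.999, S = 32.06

187.64

Molecular formula: C7H6ClNOS.
M = 7×12.011 + 1×35.45 + 6×1.008 + 1×14.007 + 1×15.999 + 1×32.06 = 187.64 g/mol.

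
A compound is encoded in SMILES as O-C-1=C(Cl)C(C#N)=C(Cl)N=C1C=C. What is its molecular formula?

C8H4Cl2N2O

Heavy atoms from the SMILES: 8 C, 2 Cl, 2 N, 1 O.
Implicit hydrogens by atom environment:
  5 × C (aromatic): no H
  2 × Cl: no H
  1 × C: 2 H
  1 × C: 1 H
  1 × C: no H
  1 × N (aromatic): no H
  1 × N: no H
  1 × O: 1 H
  Total hydrogens = 4.
Molecular formula: C8H4Cl2N2O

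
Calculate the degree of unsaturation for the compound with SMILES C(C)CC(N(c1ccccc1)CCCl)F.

Molecular formula from the SMILES: C12H17ClFN.
DoU = (2C + 2 + N − H − X)/2 = (2·12 + 2 + 1 − 17 − 2)/2 = 8/2 = 4.
(Structurally: 1 ring(s) + 3 π bond(s) = 4.)

4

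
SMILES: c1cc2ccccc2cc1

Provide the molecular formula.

Heavy atoms from the SMILES: 10 C.
Implicit hydrogens by atom environment:
  8 × C (aromatic): 1 H each → 8
  2 × C (aromatic): no H
  Total hydrogens = 8.
Molecular formula: C10H8

C10H8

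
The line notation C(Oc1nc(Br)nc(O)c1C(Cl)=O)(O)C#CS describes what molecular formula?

C8H4BrClN2O4S

Heavy atoms from the SMILES: 1 Br, 8 C, 1 Cl, 2 N, 4 O, 1 S.
Implicit hydrogens by atom environment:
  4 × C (aromatic): no H
  3 × C: no H
  2 × N (aromatic): no H
  2 × O: 1 H each → 2
  2 × O: no H
  1 × Br: no H
  1 × C: 1 H
  1 × Cl: no H
  1 × S: 1 H
  Total hydrogens = 4.
Molecular formula: C8H4BrClN2O4S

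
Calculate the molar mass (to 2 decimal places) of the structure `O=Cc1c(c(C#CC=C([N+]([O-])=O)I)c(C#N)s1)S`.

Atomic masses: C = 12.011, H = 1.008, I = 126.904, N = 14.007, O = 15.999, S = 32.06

390.17

Molecular formula: C10H3IN2O3S2.
M = 10×12.011 + 3×1.008 + 1×126.904 + 2×14.007 + 3×15.999 + 2×32.06 = 390.17 g/mol.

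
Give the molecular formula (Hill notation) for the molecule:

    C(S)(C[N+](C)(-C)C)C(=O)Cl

Heavy atoms from the SMILES: 6 C, 1 Cl, 1 N, 1 O, 1 S.
Implicit hydrogens by atom environment:
  3 × C: 3 H each → 9
  1 × C: 2 H
  1 × C: 1 H
  1 × C: no H
  1 × Cl: no H
  1 × N (charge +1): no H
  1 × O: no H
  1 × S: 1 H
  Total hydrogens = 13.
Net charge +1.
Molecular formula: C6H13ClNOS+

C6H13ClNOS+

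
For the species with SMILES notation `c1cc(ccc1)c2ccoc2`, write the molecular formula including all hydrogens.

Heavy atoms from the SMILES: 10 C, 1 O.
Implicit hydrogens by atom environment:
  8 × C (aromatic): 1 H each → 8
  2 × C (aromatic): no H
  1 × O (aromatic): no H
  Total hydrogens = 8.
Molecular formula: C10H8O

C10H8O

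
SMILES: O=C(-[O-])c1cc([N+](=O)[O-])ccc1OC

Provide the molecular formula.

Heavy atoms from the SMILES: 8 C, 1 N, 5 O.
Implicit hydrogens by atom environment:
  3 × C (aromatic): 1 H each → 3
  3 × C (aromatic): no H
  3 × O: no H
  2 × O (charge -1): no H
  1 × C: 3 H
  1 × C: no H
  1 × N (charge +1): no H
  Total hydrogens = 6.
Net charge -1.
Molecular formula: C8H6NO5-

C8H6NO5-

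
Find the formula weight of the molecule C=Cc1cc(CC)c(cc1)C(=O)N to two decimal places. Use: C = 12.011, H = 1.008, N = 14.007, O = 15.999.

175.23

Molecular formula: C11H13NO.
M = 11×12.011 + 13×1.008 + 1×14.007 + 1×15.999 = 175.23 g/mol.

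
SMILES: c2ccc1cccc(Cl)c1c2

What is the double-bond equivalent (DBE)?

7

Molecular formula from the SMILES: C10H7Cl.
DoU = (2C + 2 + N − H − X)/2 = (2·10 + 2 + 0 − 7 − 1)/2 = 14/2 = 7.
(Structurally: 2 ring(s) + 5 π bond(s) = 7.)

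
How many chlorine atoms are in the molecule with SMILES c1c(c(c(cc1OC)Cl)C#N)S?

The symbol for chlorine appears 1 time in the SMILES.

1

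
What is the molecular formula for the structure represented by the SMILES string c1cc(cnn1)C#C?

C6H4N2

Heavy atoms from the SMILES: 6 C, 2 N.
Implicit hydrogens by atom environment:
  3 × C (aromatic): 1 H each → 3
  2 × N (aromatic): no H
  1 × C: 1 H
  1 × C (aromatic): no H
  1 × C: no H
  Total hydrogens = 4.
Molecular formula: C6H4N2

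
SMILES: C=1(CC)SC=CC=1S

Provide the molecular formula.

C6H8S2

Heavy atoms from the SMILES: 6 C, 2 S.
Implicit hydrogens by atom environment:
  2 × C (aromatic): 1 H each → 2
  2 × C (aromatic): no H
  1 × C: 3 H
  1 × C: 2 H
  1 × S: 1 H
  1 × S (aromatic): no H
  Total hydrogens = 8.
Molecular formula: C6H8S2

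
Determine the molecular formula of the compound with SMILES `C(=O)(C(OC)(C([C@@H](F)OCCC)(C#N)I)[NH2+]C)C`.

Heavy atoms from the SMILES: 11 C, 1 F, 1 I, 2 N, 3 O.
Implicit hydrogens by atom environment:
  4 × C: 3 H each → 12
  4 × C: no H
  3 × O: no H
  2 × C: 2 H each → 4
  1 × C: 1 H
  1 × F: no H
  1 × I: no H
  1 × N (charge +1): 2 H
  1 × N: no H
  Total hydrogens = 19.
Net charge +1.
Molecular formula: C11H19FIN2O3+

C11H19FIN2O3+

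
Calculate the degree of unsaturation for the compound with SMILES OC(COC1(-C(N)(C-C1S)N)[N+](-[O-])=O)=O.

Molecular formula from the SMILES: C6H11N3O5S.
DoU = (2C + 2 + N − H − X)/2 = (2·6 + 2 + 3 − 11 − 0)/2 = 6/2 = 3.
(Structurally: 1 ring(s) + 2 π bond(s) = 3.)

3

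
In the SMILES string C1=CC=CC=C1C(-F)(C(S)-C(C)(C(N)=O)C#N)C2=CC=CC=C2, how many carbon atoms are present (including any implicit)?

The symbol for carbon appears 18 times in the SMILES.

18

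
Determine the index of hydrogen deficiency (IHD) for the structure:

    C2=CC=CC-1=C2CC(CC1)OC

5

Molecular formula from the SMILES: C11H14O.
DoU = (2C + 2 + N − H − X)/2 = (2·11 + 2 + 0 − 14 − 0)/2 = 10/2 = 5.
(Structurally: 2 ring(s) + 3 π bond(s) = 5.)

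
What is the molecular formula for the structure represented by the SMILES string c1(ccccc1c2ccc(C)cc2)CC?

C15H16

Heavy atoms from the SMILES: 15 C.
Implicit hydrogens by atom environment:
  8 × C (aromatic): 1 H each → 8
  4 × C (aromatic): no H
  2 × C: 3 H each → 6
  1 × C: 2 H
  Total hydrogens = 16.
Molecular formula: C15H16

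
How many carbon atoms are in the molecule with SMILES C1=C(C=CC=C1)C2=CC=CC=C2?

The symbol for carbon appears 12 times in the SMILES.

12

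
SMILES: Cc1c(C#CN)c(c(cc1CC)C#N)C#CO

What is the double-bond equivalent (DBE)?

Molecular formula from the SMILES: C14H12N2O.
DoU = (2C + 2 + N − H − X)/2 = (2·14 + 2 + 2 − 12 − 0)/2 = 20/2 = 10.
(Structurally: 1 ring(s) + 9 π bond(s) = 10.)

10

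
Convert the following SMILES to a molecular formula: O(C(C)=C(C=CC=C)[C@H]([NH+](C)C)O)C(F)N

C11H20FN2O2+

Heavy atoms from the SMILES: 11 C, 1 F, 2 N, 2 O.
Implicit hydrogens by atom environment:
  5 × C: 1 H each → 5
  3 × C: 3 H each → 9
  2 × C: no H
  1 × C: 2 H
  1 × F: no H
  1 × N: 2 H
  1 × N (charge +1): 1 H
  1 × O: 1 H
  1 × O: no H
  Total hydrogens = 20.
Net charge +1.
Molecular formula: C11H20FN2O2+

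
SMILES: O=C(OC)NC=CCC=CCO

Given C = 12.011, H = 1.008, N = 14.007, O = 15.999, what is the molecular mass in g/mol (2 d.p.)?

171.20

Molecular formula: C8H13NO3.
M = 8×12.011 + 13×1.008 + 1×14.007 + 3×15.999 = 171.20 g/mol.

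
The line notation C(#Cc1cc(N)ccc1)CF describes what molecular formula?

Heavy atoms from the SMILES: 9 C, 1 F, 1 N.
Implicit hydrogens by atom environment:
  4 × C (aromatic): 1 H each → 4
  2 × C (aromatic): no H
  2 × C: no H
  1 × C: 2 H
  1 × F: no H
  1 × N: 2 H
  Total hydrogens = 8.
Molecular formula: C9H8FN

C9H8FN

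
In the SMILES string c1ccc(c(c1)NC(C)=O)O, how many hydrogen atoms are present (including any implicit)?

Hydrogens are implicit in SMILES; fill each atom to its normal valence:
  4 × C (aromatic): 1 H each → 4
  2 × C (aromatic): no H
  1 × C: 3 H
  1 × C: no H
  1 × N: 1 H
  1 × O: 1 H
  1 × O: no H
  Total hydrogens = 9.

9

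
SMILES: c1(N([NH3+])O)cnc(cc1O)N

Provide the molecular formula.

C5H9N4O2+

Heavy atoms from the SMILES: 5 C, 4 N, 2 O.
Implicit hydrogens by atom environment:
  3 × C (aromatic): no H
  2 × C (aromatic): 1 H each → 2
  2 × O: 1 H each → 2
  1 × N (charge +1): 3 H
  1 × N: 2 H
  1 × N (aromatic): no H
  1 × N: no H
  Total hydrogens = 9.
Net charge +1.
Molecular formula: C5H9N4O2+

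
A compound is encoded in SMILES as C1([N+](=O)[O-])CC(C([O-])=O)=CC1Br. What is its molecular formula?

Heavy atoms from the SMILES: 1 Br, 6 C, 1 N, 4 O.
Implicit hydrogens by atom environment:
  3 × C: 1 H each → 3
  2 × C: no H
  2 × O: no H
  2 × O (charge -1): no H
  1 × Br: no H
  1 × C: 2 H
  1 × N (charge +1): no H
  Total hydrogens = 5.
Net charge -1.
Molecular formula: C6H5BrNO4-

C6H5BrNO4-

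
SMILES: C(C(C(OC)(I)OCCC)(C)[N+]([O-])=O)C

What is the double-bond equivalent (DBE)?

1

Molecular formula from the SMILES: C9H18INO4.
DoU = (2C + 2 + N − H − X)/2 = (2·9 + 2 + 1 − 18 − 1)/2 = 2/2 = 1.
(Structurally: 0 ring(s) + 1 π bond(s) = 1.)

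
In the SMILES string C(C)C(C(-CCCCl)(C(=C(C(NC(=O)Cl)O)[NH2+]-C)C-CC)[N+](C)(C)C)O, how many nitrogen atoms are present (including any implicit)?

The symbol for nitrogen appears 3 times in the SMILES.

3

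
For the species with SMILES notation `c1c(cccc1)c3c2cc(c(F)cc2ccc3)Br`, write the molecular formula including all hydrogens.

Heavy atoms from the SMILES: 1 Br, 16 C, 1 F.
Implicit hydrogens by atom environment:
  10 × C (aromatic): 1 H each → 10
  6 × C (aromatic): no H
  1 × Br: no H
  1 × F: no H
  Total hydrogens = 10.
Molecular formula: C16H10BrF

C16H10BrF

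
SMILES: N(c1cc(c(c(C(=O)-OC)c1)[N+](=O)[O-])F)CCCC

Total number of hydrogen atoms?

15

Hydrogens are implicit in SMILES; fill each atom to its normal valence:
  4 × C (aromatic): no H
  3 × C: 2 H each → 6
  3 × O: no H
  2 × C: 3 H each → 6
  2 × C (aromatic): 1 H each → 2
  1 × C: no H
  1 × F: no H
  1 × N: 1 H
  1 × N (charge +1): no H
  1 × O (charge -1): no H
  Total hydrogens = 15.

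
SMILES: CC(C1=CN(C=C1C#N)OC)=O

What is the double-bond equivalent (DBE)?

6

Molecular formula from the SMILES: C8H8N2O2.
DoU = (2C + 2 + N − H − X)/2 = (2·8 + 2 + 2 − 8 − 0)/2 = 12/2 = 6.
(Structurally: 1 ring(s) + 5 π bond(s) = 6.)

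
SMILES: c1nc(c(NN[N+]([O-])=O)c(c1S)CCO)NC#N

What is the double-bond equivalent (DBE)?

Molecular formula from the SMILES: C8H10N6O3S.
DoU = (2C + 2 + N − H − X)/2 = (2·8 + 2 + 6 − 10 − 0)/2 = 14/2 = 7.
(Structurally: 1 ring(s) + 6 π bond(s) = 7.)

7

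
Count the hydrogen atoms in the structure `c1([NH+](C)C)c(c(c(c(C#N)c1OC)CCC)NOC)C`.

24

Hydrogens are implicit in SMILES; fill each atom to its normal valence:
  6 × C: 3 H each → 18
  6 × C (aromatic): no H
  2 × C: 2 H each → 4
  2 × O: no H
  1 × C: no H
  1 × N: 1 H
  1 × N (charge +1): 1 H
  1 × N: no H
  Total hydrogens = 24.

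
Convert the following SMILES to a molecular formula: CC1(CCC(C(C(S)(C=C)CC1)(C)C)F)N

C13H24FNS

Heavy atoms from the SMILES: 13 C, 1 F, 1 N, 1 S.
Implicit hydrogens by atom environment:
  5 × C: 2 H each → 10
  3 × C: 3 H each → 9
  3 × C: no H
  2 × C: 1 H each → 2
  1 × F: no H
  1 × N: 2 H
  1 × S: 1 H
  Total hydrogens = 24.
Molecular formula: C13H24FNS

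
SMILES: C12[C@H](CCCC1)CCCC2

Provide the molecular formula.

Heavy atoms from the SMILES: 10 C.
Implicit hydrogens by atom environment:
  8 × C: 2 H each → 16
  2 × C: 1 H each → 2
  Total hydrogens = 18.
Molecular formula: C10H18

C10H18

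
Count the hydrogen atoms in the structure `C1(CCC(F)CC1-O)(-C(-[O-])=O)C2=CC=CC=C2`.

Hydrogens are implicit in SMILES; fill each atom to its normal valence:
  5 × C (aromatic): 1 H each → 5
  3 × C: 2 H each → 6
  2 × C: 1 H each → 2
  2 × C: no H
  1 × C (aromatic): no H
  1 × F: no H
  1 × O: 1 H
  1 × O: no H
  1 × O (charge -1): no H
  Total hydrogens = 14.

14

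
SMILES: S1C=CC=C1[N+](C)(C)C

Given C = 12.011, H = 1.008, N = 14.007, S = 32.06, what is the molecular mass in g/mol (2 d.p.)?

142.24

Molecular formula: C7H12NS+.
M = 7×12.011 + 12×1.008 + 1×14.007 + 1×32.06 = 142.24 g/mol.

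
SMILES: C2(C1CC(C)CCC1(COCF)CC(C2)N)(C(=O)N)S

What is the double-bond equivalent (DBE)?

Molecular formula from the SMILES: C14H25FN2O2S.
DoU = (2C + 2 + N − H − X)/2 = (2·14 + 2 + 2 − 25 − 1)/2 = 6/2 = 3.
(Structurally: 2 ring(s) + 1 π bond(s) = 3.)

3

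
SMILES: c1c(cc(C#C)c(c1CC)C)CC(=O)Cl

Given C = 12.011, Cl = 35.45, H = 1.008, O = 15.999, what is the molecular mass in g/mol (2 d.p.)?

220.70

Molecular formula: C13H13ClO.
M = 13×12.011 + 1×35.45 + 13×1.008 + 1×15.999 = 220.70 g/mol.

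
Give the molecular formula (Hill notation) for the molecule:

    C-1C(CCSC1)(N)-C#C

Heavy atoms from the SMILES: 7 C, 1 N, 1 S.
Implicit hydrogens by atom environment:
  4 × C: 2 H each → 8
  2 × C: no H
  1 × C: 1 H
  1 × N: 2 H
  1 × S: no H
  Total hydrogens = 11.
Molecular formula: C7H11NS

C7H11NS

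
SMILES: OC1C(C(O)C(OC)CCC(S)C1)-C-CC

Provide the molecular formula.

C12H24O3S

Heavy atoms from the SMILES: 12 C, 3 O, 1 S.
Implicit hydrogens by atom environment:
  5 × C: 2 H each → 10
  5 × C: 1 H each → 5
  2 × C: 3 H each → 6
  2 × O: 1 H each → 2
  1 × O: no H
  1 × S: 1 H
  Total hydrogens = 24.
Molecular formula: C12H24O3S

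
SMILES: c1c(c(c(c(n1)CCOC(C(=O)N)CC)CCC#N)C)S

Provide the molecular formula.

C15H21N3O2S

Heavy atoms from the SMILES: 15 C, 3 N, 2 O, 1 S.
Implicit hydrogens by atom environment:
  5 × C: 2 H each → 10
  4 × C (aromatic): no H
  2 × C: 3 H each → 6
  2 × C: no H
  2 × O: no H
  1 × C (aromatic): 1 H
  1 × C: 1 H
  1 × N: 2 H
  1 × N (aromatic): no H
  1 × N: no H
  1 × S: 1 H
  Total hydrogens = 21.
Molecular formula: C15H21N3O2S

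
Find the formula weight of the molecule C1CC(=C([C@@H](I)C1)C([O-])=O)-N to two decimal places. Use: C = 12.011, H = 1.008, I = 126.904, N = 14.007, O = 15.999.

266.06

Molecular formula: C7H9INO2-.
M = 7×12.011 + 9×1.008 + 1×126.904 + 1×14.007 + 2×15.999 = 266.06 g/mol.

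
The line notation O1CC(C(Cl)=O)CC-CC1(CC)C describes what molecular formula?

C10H17ClO2

Heavy atoms from the SMILES: 10 C, 1 Cl, 2 O.
Implicit hydrogens by atom environment:
  5 × C: 2 H each → 10
  2 × C: 3 H each → 6
  2 × C: no H
  2 × O: no H
  1 × C: 1 H
  1 × Cl: no H
  Total hydrogens = 17.
Molecular formula: C10H17ClO2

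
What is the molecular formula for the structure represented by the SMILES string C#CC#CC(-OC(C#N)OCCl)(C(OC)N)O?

C10H11ClN2O4

Heavy atoms from the SMILES: 10 C, 1 Cl, 2 N, 4 O.
Implicit hydrogens by atom environment:
  5 × C: no H
  3 × C: 1 H each → 3
  3 × O: no H
  1 × C: 3 H
  1 × C: 2 H
  1 × Cl: no H
  1 × N: 2 H
  1 × N: no H
  1 × O: 1 H
  Total hydrogens = 11.
Molecular formula: C10H11ClN2O4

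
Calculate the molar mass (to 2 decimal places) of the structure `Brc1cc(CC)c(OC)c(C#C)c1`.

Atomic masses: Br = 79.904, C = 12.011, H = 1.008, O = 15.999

239.11

Molecular formula: C11H11BrO.
M = 1×79.904 + 11×12.011 + 11×1.008 + 1×15.999 = 239.11 g/mol.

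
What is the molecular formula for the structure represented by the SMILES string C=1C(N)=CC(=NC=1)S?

Heavy atoms from the SMILES: 5 C, 2 N, 1 S.
Implicit hydrogens by atom environment:
  3 × C (aromatic): 1 H each → 3
  2 × C (aromatic): no H
  1 × N: 2 H
  1 × N (aromatic): no H
  1 × S: 1 H
  Total hydrogens = 6.
Molecular formula: C5H6N2S

C5H6N2S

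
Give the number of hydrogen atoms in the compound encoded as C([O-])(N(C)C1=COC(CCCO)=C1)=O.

12

Hydrogens are implicit in SMILES; fill each atom to its normal valence:
  3 × C: 2 H each → 6
  2 × C (aromatic): 1 H each → 2
  2 × C (aromatic): no H
  1 × C: 3 H
  1 × C: no H
  1 × N: no H
  1 × O: 1 H
  1 × O (aromatic): no H
  1 × O: no H
  1 × O (charge -1): no H
  Total hydrogens = 12.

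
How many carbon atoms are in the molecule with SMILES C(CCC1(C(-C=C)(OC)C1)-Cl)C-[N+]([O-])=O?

10

The symbol for carbon appears 10 times in the SMILES. (Cl is a single chlorine, not C + l.)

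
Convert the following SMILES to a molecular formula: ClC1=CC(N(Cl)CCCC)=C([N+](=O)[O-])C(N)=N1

C9H12Cl2N4O2

Heavy atoms from the SMILES: 9 C, 2 Cl, 4 N, 2 O.
Implicit hydrogens by atom environment:
  4 × C (aromatic): no H
  3 × C: 2 H each → 6
  2 × Cl: no H
  1 × C: 3 H
  1 × C (aromatic): 1 H
  1 × N: 2 H
  1 × N (aromatic): no H
  1 × N: no H
  1 × N (charge +1): no H
  1 × O: no H
  1 × O (charge -1): no H
  Total hydrogens = 12.
Molecular formula: C9H12Cl2N4O2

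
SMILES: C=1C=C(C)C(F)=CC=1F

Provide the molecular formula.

Heavy atoms from the SMILES: 7 C, 2 F.
Implicit hydrogens by atom environment:
  3 × C (aromatic): 1 H each → 3
  3 × C (aromatic): no H
  2 × F: no H
  1 × C: 3 H
  Total hydrogens = 6.
Molecular formula: C7H6F2

C7H6F2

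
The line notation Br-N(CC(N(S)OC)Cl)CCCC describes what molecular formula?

Heavy atoms from the SMILES: 1 Br, 7 C, 1 Cl, 2 N, 1 O, 1 S.
Implicit hydrogens by atom environment:
  4 × C: 2 H each → 8
  2 × C: 3 H each → 6
  2 × N: no H
  1 × Br: no H
  1 × C: 1 H
  1 × Cl: no H
  1 × O: no H
  1 × S: 1 H
  Total hydrogens = 16.
Molecular formula: C7H16BrClN2OS

C7H16BrClN2OS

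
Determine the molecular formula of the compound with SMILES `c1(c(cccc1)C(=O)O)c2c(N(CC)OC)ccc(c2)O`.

C16H17NO4

Heavy atoms from the SMILES: 16 C, 1 N, 4 O.
Implicit hydrogens by atom environment:
  7 × C (aromatic): 1 H each → 7
  5 × C (aromatic): no H
  2 × C: 3 H each → 6
  2 × O: 1 H each → 2
  2 × O: no H
  1 × C: 2 H
  1 × C: no H
  1 × N: no H
  Total hydrogens = 17.
Molecular formula: C16H17NO4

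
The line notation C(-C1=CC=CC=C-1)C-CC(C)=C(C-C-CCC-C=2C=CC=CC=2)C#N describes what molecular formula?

Heavy atoms from the SMILES: 24 C, 1 N.
Implicit hydrogens by atom environment:
  10 × C (aromatic): 1 H each → 10
  8 × C: 2 H each → 16
  3 × C: no H
  2 × C (aromatic): no H
  1 × C: 3 H
  1 × N: no H
  Total hydrogens = 29.
Molecular formula: C24H29N

C24H29N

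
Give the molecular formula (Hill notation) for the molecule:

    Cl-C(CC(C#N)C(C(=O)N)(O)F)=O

Heavy atoms from the SMILES: 6 C, 1 Cl, 1 F, 2 N, 3 O.
Implicit hydrogens by atom environment:
  4 × C: no H
  2 × O: no H
  1 × C: 2 H
  1 × C: 1 H
  1 × Cl: no H
  1 × F: no H
  1 × N: 2 H
  1 × N: no H
  1 × O: 1 H
  Total hydrogens = 6.
Molecular formula: C6H6ClFN2O3

C6H6ClFN2O3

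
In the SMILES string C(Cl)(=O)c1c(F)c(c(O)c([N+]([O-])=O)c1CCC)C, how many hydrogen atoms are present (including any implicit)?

11

Hydrogens are implicit in SMILES; fill each atom to its normal valence:
  6 × C (aromatic): no H
  2 × C: 3 H each → 6
  2 × C: 2 H each → 4
  2 × O: no H
  1 × C: no H
  1 × Cl: no H
  1 × F: no H
  1 × N (charge +1): no H
  1 × O: 1 H
  1 × O (charge -1): no H
  Total hydrogens = 11.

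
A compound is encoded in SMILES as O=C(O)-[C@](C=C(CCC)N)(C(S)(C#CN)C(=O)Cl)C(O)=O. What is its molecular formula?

C12H15ClN2O5S

Heavy atoms from the SMILES: 12 C, 1 Cl, 2 N, 5 O, 1 S.
Implicit hydrogens by atom environment:
  8 × C: no H
  3 × O: no H
  2 × C: 2 H each → 4
  2 × N: 2 H each → 4
  2 × O: 1 H each → 2
  1 × C: 3 H
  1 × C: 1 H
  1 × Cl: no H
  1 × S: 1 H
  Total hydrogens = 15.
Molecular formula: C12H15ClN2O5S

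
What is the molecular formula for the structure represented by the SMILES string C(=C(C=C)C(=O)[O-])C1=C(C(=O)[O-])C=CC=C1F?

[C12H7FO4]2-

Heavy atoms from the SMILES: 12 C, 1 F, 4 O.
Implicit hydrogens by atom environment:
  3 × C (aromatic): 1 H each → 3
  3 × C (aromatic): no H
  3 × C: no H
  2 × C: 1 H each → 2
  2 × O: no H
  2 × O (charge -1): no H
  1 × C: 2 H
  1 × F: no H
  Total hydrogens = 7.
Net charge -2.
Molecular formula: [C12H7FO4]2-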